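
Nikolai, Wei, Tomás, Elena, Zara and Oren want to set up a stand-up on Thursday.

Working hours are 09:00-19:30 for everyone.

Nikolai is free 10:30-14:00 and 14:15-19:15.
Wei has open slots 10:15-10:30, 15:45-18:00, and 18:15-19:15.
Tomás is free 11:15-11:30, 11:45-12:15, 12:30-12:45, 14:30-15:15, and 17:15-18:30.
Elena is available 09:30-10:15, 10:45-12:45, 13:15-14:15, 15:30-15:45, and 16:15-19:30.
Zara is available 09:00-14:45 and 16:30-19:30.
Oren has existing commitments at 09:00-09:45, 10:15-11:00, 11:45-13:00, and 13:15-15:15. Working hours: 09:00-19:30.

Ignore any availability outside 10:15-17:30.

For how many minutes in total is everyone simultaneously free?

15 minutes

Oren free within 09:00–19:30: 09:45–10:15, 11:00–11:45, 13:00–13:15, 15:15–19:30.
Nikolai ∩ Wei: 15:45–18:00, 18:15–19:15.
Nikolai ∩ Wei ∩ Tomás: 17:15–18:00, 18:15–18:30.
Nikolai ∩ Wei ∩ Tomás ∩ Elena: 17:15–18:00, 18:15–18:30.
Nikolai ∩ Wei ∩ Tomás ∩ Elena ∩ Zara: 17:15–18:00, 18:15–18:30.
Nikolai ∩ Wei ∩ Tomás ∩ Elena ∩ Zara ∩ Oren: 17:15–18:00, 18:15–18:30.
Restricted to 10:15–17:30: 17:15–17:30.
Total common minutes: 15.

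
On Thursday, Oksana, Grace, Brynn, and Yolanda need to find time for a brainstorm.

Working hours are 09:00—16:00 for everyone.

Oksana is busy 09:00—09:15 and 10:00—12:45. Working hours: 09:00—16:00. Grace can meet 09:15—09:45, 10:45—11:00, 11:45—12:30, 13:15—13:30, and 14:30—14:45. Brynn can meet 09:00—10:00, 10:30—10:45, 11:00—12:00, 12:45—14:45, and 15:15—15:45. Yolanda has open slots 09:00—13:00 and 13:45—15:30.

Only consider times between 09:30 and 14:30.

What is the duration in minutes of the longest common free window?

Oksana free within 09:00–16:00: 09:15–10:00, 12:45–16:00.
Oksana ∩ Grace: 09:15–09:45, 13:15–13:30, 14:30–14:45.
Oksana ∩ Grace ∩ Brynn: 09:15–09:45, 13:15–13:30, 14:30–14:45.
Oksana ∩ Grace ∩ Brynn ∩ Yolanda: 09:15–09:45, 14:30–14:45.
Restricted to 09:30–14:30: 09:30–09:45.
Single common window of 15 minutes.

15 minutes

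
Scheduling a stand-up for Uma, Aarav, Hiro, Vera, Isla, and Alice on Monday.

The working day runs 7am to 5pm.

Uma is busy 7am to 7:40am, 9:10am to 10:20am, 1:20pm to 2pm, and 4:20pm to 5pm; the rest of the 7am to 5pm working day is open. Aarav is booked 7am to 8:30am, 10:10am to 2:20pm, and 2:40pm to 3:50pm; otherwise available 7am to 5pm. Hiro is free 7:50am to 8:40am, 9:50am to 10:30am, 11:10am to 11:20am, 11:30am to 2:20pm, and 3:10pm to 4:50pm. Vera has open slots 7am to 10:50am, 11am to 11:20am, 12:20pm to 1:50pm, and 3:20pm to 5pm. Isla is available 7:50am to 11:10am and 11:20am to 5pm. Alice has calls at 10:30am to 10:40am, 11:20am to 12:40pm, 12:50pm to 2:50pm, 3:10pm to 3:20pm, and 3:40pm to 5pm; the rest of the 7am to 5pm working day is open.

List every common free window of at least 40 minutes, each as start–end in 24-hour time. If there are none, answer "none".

none

Uma free within 07:00–17:00: 07:40–09:10, 10:20–13:20, 14:00–16:20.
Aarav free within 07:00–17:00: 08:30–10:10, 14:20–14:40, 15:50–17:00.
Alice free within 07:00–17:00: 07:00–10:30, 10:40–11:20, 12:40–12:50, 14:50–15:10, 15:20–15:40.
Uma ∩ Aarav: 08:30–09:10, 14:20–14:40, 15:50–16:20.
Uma ∩ Aarav ∩ Hiro: 08:30–08:40, 15:50–16:20.
Uma ∩ Aarav ∩ Hiro ∩ Vera: 08:30–08:40, 15:50–16:20.
Uma ∩ Aarav ∩ Hiro ∩ Vera ∩ Isla: 08:30–08:40, 15:50–16:20.
Uma ∩ Aarav ∩ Hiro ∩ Vera ∩ Isla ∩ Alice: 08:30–08:40.
Windows ≥ 40 min: (none).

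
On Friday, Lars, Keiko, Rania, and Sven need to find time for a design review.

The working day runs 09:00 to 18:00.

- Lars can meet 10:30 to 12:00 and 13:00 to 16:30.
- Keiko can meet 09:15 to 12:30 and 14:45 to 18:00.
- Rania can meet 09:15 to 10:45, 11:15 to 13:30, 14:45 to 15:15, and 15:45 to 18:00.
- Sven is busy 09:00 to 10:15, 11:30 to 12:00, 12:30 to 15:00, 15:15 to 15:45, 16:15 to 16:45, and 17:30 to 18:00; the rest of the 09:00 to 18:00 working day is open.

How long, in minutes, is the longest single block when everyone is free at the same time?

Sven free within 09:00–18:00: 10:15–11:30, 12:00–12:30, 15:00–15:15, 15:45–16:15, 16:45–17:30.
Lars ∩ Keiko: 10:30–12:00, 14:45–16:30.
Lars ∩ Keiko ∩ Rania: 10:30–10:45, 11:15–12:00, 14:45–15:15, 15:45–16:30.
Lars ∩ Keiko ∩ Rania ∩ Sven: 10:30–10:45, 11:15–11:30, 15:00–15:15, 15:45–16:15.
Common window lengths: 15, 15, 15, 30 min; longest is 30.

30 minutes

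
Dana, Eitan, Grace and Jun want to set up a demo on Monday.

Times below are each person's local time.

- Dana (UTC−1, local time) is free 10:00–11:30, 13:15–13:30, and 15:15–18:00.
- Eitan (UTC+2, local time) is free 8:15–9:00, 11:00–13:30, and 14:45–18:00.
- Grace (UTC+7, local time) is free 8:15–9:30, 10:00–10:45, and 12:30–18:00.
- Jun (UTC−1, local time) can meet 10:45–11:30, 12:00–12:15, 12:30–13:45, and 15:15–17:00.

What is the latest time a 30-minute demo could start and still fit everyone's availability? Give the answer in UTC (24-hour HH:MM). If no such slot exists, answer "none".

Dana → UTC: 11:00–12:30, 14:15–14:30, 16:15–19:00.
Eitan → UTC: 06:15–07:00, 09:00–11:30, 12:45–16:00.
Grace → UTC: 01:15–02:30, 03:00–03:45, 05:30–11:00.
Jun → UTC: 11:45–12:30, 13:00–13:15, 13:30–14:45, 16:15–18:00.
Dana ∩ Eitan: 11:00–11:30, 14:15–14:30.
Dana ∩ Eitan ∩ Grace: (none).
Dana ∩ Eitan ∩ Grace ∩ Jun: (none).
Windows ≥ 30 min: (none).

none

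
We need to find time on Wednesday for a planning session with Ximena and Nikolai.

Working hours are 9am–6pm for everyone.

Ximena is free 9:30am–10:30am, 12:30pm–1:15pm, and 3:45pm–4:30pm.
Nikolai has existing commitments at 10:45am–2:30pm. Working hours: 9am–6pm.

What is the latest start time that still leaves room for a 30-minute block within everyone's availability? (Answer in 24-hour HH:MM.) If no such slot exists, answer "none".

16:00

Nikolai free within 09:00–18:00: 09:00–10:45, 14:30–18:00.
Ximena ∩ Nikolai: 09:30–10:30, 15:45–16:30.
Windows ≥ 30 min: 09:30–10:30, 15:45–16:30.
Latest start in the last window 15:45–16:30 is 16:30 − 30 min = 16:00.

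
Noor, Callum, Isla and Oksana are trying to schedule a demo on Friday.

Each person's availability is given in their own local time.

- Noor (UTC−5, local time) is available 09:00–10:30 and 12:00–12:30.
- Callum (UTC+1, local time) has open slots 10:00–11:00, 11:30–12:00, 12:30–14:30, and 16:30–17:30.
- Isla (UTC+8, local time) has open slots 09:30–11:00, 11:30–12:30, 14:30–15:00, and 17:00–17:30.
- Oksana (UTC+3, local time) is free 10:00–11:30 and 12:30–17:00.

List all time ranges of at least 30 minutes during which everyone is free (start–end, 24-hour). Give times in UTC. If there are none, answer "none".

none

Noor → UTC: 14:00–15:30, 17:00–17:30.
Callum → UTC: 09:00–10:00, 10:30–11:00, 11:30–13:30, 15:30–16:30.
Isla → UTC: 01:30–03:00, 03:30–04:30, 06:30–07:00, 09:00–09:30.
Oksana → UTC: 07:00–08:30, 09:30–14:00.
Noor ∩ Callum: (none).
Noor ∩ Callum ∩ Isla: (none).
Noor ∩ Callum ∩ Isla ∩ Oksana: (none).
Windows ≥ 30 min: (none).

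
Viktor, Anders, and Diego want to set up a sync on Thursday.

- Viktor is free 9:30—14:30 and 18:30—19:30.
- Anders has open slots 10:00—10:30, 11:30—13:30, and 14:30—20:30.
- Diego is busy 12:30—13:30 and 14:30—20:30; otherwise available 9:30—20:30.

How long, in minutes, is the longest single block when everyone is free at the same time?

Diego free within 09:30–20:30: 09:30–12:30, 13:30–14:30.
Viktor ∩ Anders: 10:00–10:30, 11:30–13:30, 18:30–19:30.
Viktor ∩ Anders ∩ Diego: 10:00–10:30, 11:30–12:30.
Common window lengths: 30, 60 min; longest is 60.

60 minutes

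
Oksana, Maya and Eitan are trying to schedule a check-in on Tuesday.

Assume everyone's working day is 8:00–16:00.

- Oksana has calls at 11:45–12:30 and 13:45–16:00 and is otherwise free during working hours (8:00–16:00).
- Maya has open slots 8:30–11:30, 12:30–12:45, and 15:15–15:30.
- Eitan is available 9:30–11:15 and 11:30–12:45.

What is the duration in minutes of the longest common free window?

Oksana free within 08:00–16:00: 08:00–11:45, 12:30–13:45.
Oksana ∩ Maya: 08:30–11:30, 12:30–12:45.
Oksana ∩ Maya ∩ Eitan: 09:30–11:15, 12:30–12:45.
Common window lengths: 105, 15 min; longest is 105.

105 minutes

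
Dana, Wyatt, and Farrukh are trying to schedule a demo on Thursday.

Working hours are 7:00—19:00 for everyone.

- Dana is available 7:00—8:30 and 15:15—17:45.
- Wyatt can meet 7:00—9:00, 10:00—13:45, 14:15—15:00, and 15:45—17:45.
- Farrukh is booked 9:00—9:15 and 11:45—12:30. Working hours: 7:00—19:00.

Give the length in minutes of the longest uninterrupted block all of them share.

120 minutes

Farrukh free within 07:00–19:00: 07:00–09:00, 09:15–11:45, 12:30–19:00.
Dana ∩ Wyatt: 07:00–08:30, 15:45–17:45.
Dana ∩ Wyatt ∩ Farrukh: 07:00–08:30, 15:45–17:45.
Common window lengths: 90, 120 min; longest is 120.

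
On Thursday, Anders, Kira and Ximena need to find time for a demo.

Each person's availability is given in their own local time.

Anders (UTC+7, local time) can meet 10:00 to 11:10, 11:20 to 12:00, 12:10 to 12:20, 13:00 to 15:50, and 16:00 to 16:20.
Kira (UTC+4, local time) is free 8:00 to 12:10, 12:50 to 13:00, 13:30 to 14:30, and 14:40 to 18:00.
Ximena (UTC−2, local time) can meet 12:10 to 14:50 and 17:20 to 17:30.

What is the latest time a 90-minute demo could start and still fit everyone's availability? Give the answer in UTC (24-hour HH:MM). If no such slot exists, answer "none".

Anders → UTC: 03:00–04:10, 04:20–05:00, 05:10–05:20, 06:00–08:50, 09:00–09:20.
Kira → UTC: 04:00–08:10, 08:50–09:00, 09:30–10:30, 10:40–14:00.
Ximena → UTC: 14:10–16:50, 19:20–19:30.
Anders ∩ Kira: 04:00–04:10, 04:20–05:00, 05:10–05:20, 06:00–08:10.
Anders ∩ Kira ∩ Ximena: (none).
Windows ≥ 90 min: (none).

none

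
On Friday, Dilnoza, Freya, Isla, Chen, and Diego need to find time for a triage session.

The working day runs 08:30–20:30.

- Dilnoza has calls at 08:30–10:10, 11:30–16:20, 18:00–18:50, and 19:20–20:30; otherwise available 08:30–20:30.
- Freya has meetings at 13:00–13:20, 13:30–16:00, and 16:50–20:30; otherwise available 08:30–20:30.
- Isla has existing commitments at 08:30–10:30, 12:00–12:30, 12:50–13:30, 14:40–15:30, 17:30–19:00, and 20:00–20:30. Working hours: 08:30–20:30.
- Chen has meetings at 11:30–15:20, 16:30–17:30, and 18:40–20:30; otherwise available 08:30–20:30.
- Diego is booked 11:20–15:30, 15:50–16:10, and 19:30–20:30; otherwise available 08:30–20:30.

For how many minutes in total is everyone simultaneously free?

60 minutes

Dilnoza free within 08:30–20:30: 10:10–11:30, 16:20–18:00, 18:50–19:20.
Freya free within 08:30–20:30: 08:30–13:00, 13:20–13:30, 16:00–16:50.
Isla free within 08:30–20:30: 10:30–12:00, 12:30–12:50, 13:30–14:40, 15:30–17:30, 19:00–20:00.
Chen free within 08:30–20:30: 08:30–11:30, 15:20–16:30, 17:30–18:40.
Diego free within 08:30–20:30: 08:30–11:20, 15:30–15:50, 16:10–19:30.
Dilnoza ∩ Freya: 10:10–11:30, 16:20–16:50.
Dilnoza ∩ Freya ∩ Isla: 10:30–11:30, 16:20–16:50.
Dilnoza ∩ Freya ∩ Isla ∩ Chen: 10:30–11:30, 16:20–16:30.
Dilnoza ∩ Freya ∩ Isla ∩ Chen ∩ Diego: 10:30–11:20, 16:20–16:30.
Total common minutes: 50 + 10 = 60.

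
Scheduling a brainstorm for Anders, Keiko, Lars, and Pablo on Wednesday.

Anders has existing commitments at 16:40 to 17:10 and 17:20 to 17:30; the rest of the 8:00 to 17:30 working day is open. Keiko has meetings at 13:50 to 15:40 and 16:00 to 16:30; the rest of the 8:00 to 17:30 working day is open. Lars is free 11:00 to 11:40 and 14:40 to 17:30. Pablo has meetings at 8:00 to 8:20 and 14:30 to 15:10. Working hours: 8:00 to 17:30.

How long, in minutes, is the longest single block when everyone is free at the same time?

Anders free within 08:00–17:30: 08:00–16:40, 17:10–17:20.
Keiko free within 08:00–17:30: 08:00–13:50, 15:40–16:00, 16:30–17:30.
Pablo free within 08:00–17:30: 08:20–14:30, 15:10–17:30.
Anders ∩ Keiko: 08:00–13:50, 15:40–16:00, 16:30–16:40, 17:10–17:20.
Anders ∩ Keiko ∩ Lars: 11:00–11:40, 15:40–16:00, 16:30–16:40, 17:10–17:20.
Anders ∩ Keiko ∩ Lars ∩ Pablo: 11:00–11:40, 15:40–16:00, 16:30–16:40, 17:10–17:20.
Common window lengths: 40, 20, 10, 10 min; longest is 40.

40 minutes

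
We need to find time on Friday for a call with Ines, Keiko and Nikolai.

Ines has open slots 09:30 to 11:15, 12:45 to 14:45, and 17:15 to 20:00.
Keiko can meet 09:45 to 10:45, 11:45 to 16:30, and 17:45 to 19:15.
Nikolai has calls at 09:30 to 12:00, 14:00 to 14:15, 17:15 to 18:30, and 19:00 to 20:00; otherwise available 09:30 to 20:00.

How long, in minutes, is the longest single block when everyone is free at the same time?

75 minutes

Nikolai free within 09:30–20:00: 12:00–14:00, 14:15–17:15, 18:30–19:00.
Ines ∩ Keiko: 09:45–10:45, 12:45–14:45, 17:45–19:15.
Ines ∩ Keiko ∩ Nikolai: 12:45–14:00, 14:15–14:45, 18:30–19:00.
Common window lengths: 75, 30, 30 min; longest is 75.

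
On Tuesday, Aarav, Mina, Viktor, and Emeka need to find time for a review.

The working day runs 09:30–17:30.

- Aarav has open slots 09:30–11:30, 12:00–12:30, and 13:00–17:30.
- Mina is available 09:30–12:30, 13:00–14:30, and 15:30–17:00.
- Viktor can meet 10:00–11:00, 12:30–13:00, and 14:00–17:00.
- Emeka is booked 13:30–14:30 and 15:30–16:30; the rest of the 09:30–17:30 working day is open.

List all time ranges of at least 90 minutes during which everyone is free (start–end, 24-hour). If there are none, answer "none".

Emeka free within 09:30–17:30: 09:30–13:30, 14:30–15:30, 16:30–17:30.
Aarav ∩ Mina: 09:30–11:30, 12:00–12:30, 13:00–14:30, 15:30–17:00.
Aarav ∩ Mina ∩ Viktor: 10:00–11:00, 14:00–14:30, 15:30–17:00.
Aarav ∩ Mina ∩ Viktor ∩ Emeka: 10:00–11:00, 16:30–17:00.
Windows ≥ 90 min: (none).

none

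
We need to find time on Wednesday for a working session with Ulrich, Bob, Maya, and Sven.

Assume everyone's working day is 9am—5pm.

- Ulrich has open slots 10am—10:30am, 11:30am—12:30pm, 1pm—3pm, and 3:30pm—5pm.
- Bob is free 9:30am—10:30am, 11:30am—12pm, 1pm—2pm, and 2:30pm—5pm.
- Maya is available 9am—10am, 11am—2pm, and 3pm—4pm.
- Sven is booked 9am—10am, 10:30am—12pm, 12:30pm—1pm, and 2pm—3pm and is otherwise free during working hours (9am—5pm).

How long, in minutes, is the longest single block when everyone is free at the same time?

60 minutes

Sven free within 09:00–17:00: 10:00–10:30, 12:00–12:30, 13:00–14:00, 15:00–17:00.
Ulrich ∩ Bob: 10:00–10:30, 11:30–12:00, 13:00–14:00, 14:30–15:00, 15:30–17:00.
Ulrich ∩ Bob ∩ Maya: 11:30–12:00, 13:00–14:00, 15:30–16:00.
Ulrich ∩ Bob ∩ Maya ∩ Sven: 13:00–14:00, 15:30–16:00.
Common window lengths: 60, 30 min; longest is 60.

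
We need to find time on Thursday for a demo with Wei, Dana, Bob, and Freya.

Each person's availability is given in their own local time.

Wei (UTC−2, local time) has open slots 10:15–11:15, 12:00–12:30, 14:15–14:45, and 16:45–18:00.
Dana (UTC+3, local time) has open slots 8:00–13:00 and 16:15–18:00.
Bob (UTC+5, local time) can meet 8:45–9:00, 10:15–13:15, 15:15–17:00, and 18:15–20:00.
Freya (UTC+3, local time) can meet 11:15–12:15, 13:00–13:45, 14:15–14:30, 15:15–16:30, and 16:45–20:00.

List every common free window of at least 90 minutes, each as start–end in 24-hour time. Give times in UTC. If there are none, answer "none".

Wei → UTC: 12:15–13:15, 14:00–14:30, 16:15–16:45, 18:45–20:00.
Dana → UTC: 05:00–10:00, 13:15–15:00.
Bob → UTC: 03:45–04:00, 05:15–08:15, 10:15–12:00, 13:15–15:00.
Freya → UTC: 08:15–09:15, 10:00–10:45, 11:15–11:30, 12:15–13:30, 13:45–17:00.
Wei ∩ Dana: 14:00–14:30.
Wei ∩ Dana ∩ Bob: 14:00–14:30.
Wei ∩ Dana ∩ Bob ∩ Freya: 14:00–14:30.
Windows ≥ 90 min: (none).

none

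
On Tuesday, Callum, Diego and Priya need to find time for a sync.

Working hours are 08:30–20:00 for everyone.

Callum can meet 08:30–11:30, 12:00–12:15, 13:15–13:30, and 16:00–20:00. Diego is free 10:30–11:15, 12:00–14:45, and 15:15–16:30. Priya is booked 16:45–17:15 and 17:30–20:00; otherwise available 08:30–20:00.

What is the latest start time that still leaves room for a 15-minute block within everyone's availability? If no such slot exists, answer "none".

16:15

Priya free within 08:30–20:00: 08:30–16:45, 17:15–17:30.
Callum ∩ Diego: 10:30–11:15, 12:00–12:15, 13:15–13:30, 16:00–16:30.
Callum ∩ Diego ∩ Priya: 10:30–11:15, 12:00–12:15, 13:15–13:30, 16:00–16:30.
Windows ≥ 15 min: 10:30–11:15, 12:00–12:15, 13:15–13:30, 16:00–16:30.
Latest start in the last window 16:00–16:30 is 16:30 − 15 min = 16:15.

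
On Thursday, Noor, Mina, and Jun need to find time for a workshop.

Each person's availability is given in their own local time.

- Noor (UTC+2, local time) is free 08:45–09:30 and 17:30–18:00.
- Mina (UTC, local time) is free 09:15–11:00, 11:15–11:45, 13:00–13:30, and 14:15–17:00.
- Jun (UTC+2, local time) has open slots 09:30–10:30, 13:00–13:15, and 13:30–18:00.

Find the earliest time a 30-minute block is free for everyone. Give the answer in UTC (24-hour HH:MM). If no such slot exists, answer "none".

Noor → UTC: 06:45–07:30, 15:30–16:00.
Mina → UTC: 09:15–11:00, 11:15–11:45, 13:00–13:30, 14:15–17:00.
Jun → UTC: 07:30–08:30, 11:00–11:15, 11:30–16:00.
Noor ∩ Mina: 15:30–16:00.
Noor ∩ Mina ∩ Jun: 15:30–16:00.
Windows ≥ 30 min: 15:30–16:00.
Earliest such window starts at 15:30.

15:30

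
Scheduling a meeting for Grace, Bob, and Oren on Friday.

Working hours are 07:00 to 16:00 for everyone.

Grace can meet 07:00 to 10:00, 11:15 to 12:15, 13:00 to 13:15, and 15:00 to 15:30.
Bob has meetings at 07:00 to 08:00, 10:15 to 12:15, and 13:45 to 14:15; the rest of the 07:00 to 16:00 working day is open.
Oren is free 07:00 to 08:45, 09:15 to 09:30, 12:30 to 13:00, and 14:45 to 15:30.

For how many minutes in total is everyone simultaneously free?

90 minutes

Bob free within 07:00–16:00: 08:00–10:15, 12:15–13:45, 14:15–16:00.
Grace ∩ Bob: 08:00–10:00, 13:00–13:15, 15:00–15:30.
Grace ∩ Bob ∩ Oren: 08:00–08:45, 09:15–09:30, 15:00–15:30.
Total common minutes: 45 + 15 + 30 = 90.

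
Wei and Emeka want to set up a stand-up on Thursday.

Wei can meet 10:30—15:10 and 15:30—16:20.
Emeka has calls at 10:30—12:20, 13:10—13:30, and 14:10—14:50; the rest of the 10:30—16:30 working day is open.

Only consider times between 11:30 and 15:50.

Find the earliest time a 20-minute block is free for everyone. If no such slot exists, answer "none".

Emeka free within 10:30–16:30: 12:20–13:10, 13:30–14:10, 14:50–16:30.
Wei ∩ Emeka: 12:20–13:10, 13:30–14:10, 14:50–15:10, 15:30–16:20.
Restricted to 11:30–15:50: 12:20–13:10, 13:30–14:10, 14:50–15:10, 15:30–15:50.
Windows ≥ 20 min: 12:20–13:10, 13:30–14:10, 14:50–15:10, 15:30–15:50.
Earliest such window starts at 12:20.

12:20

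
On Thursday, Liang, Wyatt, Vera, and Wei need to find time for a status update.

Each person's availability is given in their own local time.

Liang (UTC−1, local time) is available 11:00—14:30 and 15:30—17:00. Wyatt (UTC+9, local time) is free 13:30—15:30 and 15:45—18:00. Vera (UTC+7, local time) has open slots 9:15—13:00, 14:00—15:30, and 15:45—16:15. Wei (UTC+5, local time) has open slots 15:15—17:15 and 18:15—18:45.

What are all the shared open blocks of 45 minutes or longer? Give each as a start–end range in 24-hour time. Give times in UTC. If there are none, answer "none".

none

Liang → UTC: 12:00–15:30, 16:30–18:00.
Wyatt → UTC: 04:30–06:30, 06:45–09:00.
Vera → UTC: 02:15–06:00, 07:00–08:30, 08:45–09:15.
Wei → UTC: 10:15–12:15, 13:15–13:45.
Liang ∩ Wyatt: (none).
Liang ∩ Wyatt ∩ Vera: (none).
Liang ∩ Wyatt ∩ Vera ∩ Wei: (none).
Windows ≥ 45 min: (none).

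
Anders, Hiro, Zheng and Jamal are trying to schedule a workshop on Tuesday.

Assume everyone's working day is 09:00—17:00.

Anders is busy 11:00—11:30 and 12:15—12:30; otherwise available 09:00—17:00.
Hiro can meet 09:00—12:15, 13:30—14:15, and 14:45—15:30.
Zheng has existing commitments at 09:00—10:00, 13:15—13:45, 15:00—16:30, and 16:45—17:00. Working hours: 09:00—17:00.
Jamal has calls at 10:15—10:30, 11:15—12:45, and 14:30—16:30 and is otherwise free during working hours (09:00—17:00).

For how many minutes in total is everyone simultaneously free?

Anders free within 09:00–17:00: 09:00–11:00, 11:30–12:15, 12:30–17:00.
Zheng free within 09:00–17:00: 10:00–13:15, 13:45–15:00, 16:30–16:45.
Jamal free within 09:00–17:00: 09:00–10:15, 10:30–11:15, 12:45–14:30, 16:30–17:00.
Anders ∩ Hiro: 09:00–11:00, 11:30–12:15, 13:30–14:15, 14:45–15:30.
Anders ∩ Hiro ∩ Zheng: 10:00–11:00, 11:30–12:15, 13:45–14:15, 14:45–15:00.
Anders ∩ Hiro ∩ Zheng ∩ Jamal: 10:00–10:15, 10:30–11:00, 13:45–14:15.
Total common minutes: 15 + 30 + 30 = 75.

75 minutes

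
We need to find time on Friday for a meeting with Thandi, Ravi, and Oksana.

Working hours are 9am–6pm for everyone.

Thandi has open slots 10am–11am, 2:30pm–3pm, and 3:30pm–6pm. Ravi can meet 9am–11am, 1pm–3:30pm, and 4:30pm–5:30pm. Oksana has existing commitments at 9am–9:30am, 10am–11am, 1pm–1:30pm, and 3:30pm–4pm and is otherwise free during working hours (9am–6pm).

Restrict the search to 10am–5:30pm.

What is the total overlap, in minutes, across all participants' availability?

90 minutes

Oksana free within 09:00–18:00: 09:30–10:00, 11:00–13:00, 13:30–15:30, 16:00–18:00.
Thandi ∩ Ravi: 10:00–11:00, 14:30–15:00, 16:30–17:30.
Thandi ∩ Ravi ∩ Oksana: 14:30–15:00, 16:30–17:30.
Restricted to 10:00–17:30: 14:30–15:00, 16:30–17:30.
Total common minutes: 30 + 60 = 90.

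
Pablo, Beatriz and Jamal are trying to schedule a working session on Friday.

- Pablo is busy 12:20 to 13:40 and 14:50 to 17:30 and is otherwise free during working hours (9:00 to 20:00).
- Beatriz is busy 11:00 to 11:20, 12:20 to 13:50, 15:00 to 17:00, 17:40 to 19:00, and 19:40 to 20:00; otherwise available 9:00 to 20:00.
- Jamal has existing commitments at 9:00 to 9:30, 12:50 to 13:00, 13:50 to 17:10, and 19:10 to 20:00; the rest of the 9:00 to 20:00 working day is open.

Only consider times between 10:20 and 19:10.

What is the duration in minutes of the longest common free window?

60 minutes

Pablo free within 09:00–20:00: 09:00–12:20, 13:40–14:50, 17:30–20:00.
Beatriz free within 09:00–20:00: 09:00–11:00, 11:20–12:20, 13:50–15:00, 17:00–17:40, 19:00–19:40.
Jamal free within 09:00–20:00: 09:30–12:50, 13:00–13:50, 17:10–19:10.
Pablo ∩ Beatriz: 09:00–11:00, 11:20–12:20, 13:50–14:50, 17:30–17:40, 19:00–19:40.
Pablo ∩ Beatriz ∩ Jamal: 09:30–11:00, 11:20–12:20, 17:30–17:40, 19:00–19:10.
Restricted to 10:20–19:10: 10:20–11:00, 11:20–12:20, 17:30–17:40, 19:00–19:10.
Common window lengths: 40, 60, 10, 10 min; longest is 60.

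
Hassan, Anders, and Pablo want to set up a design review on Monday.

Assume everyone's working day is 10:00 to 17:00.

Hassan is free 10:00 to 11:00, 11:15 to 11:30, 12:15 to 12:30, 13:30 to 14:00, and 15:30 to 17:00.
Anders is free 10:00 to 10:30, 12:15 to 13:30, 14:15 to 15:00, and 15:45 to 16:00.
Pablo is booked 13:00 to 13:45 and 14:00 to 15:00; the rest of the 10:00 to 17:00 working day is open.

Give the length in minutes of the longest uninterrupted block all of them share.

30 minutes

Pablo free within 10:00–17:00: 10:00–13:00, 13:45–14:00, 15:00–17:00.
Hassan ∩ Anders: 10:00–10:30, 12:15–12:30, 15:45–16:00.
Hassan ∩ Anders ∩ Pablo: 10:00–10:30, 12:15–12:30, 15:45–16:00.
Common window lengths: 30, 15, 15 min; longest is 30.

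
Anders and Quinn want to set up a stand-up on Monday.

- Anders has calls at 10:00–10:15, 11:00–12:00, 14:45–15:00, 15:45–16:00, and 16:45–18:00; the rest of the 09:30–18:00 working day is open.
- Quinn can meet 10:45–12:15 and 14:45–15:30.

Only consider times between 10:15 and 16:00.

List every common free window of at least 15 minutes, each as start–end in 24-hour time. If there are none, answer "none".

10:45–11:00, 12:00–12:15, 15:00–15:30

Anders free within 09:30–18:00: 09:30–10:00, 10:15–11:00, 12:00–14:45, 15:00–15:45, 16:00–16:45.
Anders ∩ Quinn: 10:45–11:00, 12:00–12:15, 15:00–15:30.
Restricted to 10:15–16:00: 10:45–11:00, 12:00–12:15, 15:00–15:30.
Windows ≥ 15 min: 10:45–11:00, 12:00–12:15, 15:00–15:30.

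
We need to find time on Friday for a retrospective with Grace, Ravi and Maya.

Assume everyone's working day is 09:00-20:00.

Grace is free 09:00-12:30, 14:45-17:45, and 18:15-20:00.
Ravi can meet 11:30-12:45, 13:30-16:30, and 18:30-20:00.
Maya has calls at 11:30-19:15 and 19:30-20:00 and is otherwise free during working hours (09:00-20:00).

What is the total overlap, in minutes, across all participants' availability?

Maya free within 09:00–20:00: 09:00–11:30, 19:15–19:30.
Grace ∩ Ravi: 11:30–12:30, 14:45–16:30, 18:30–20:00.
Grace ∩ Ravi ∩ Maya: 19:15–19:30.
Total common minutes: 15.

15 minutes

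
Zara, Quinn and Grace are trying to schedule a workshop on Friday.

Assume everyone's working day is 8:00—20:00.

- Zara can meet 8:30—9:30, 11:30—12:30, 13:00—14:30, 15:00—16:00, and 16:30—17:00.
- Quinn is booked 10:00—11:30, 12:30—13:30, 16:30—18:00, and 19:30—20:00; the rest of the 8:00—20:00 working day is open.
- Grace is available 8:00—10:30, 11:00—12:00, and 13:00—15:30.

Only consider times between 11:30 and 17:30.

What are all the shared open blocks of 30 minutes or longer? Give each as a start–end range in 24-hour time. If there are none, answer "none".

Quinn free within 08:00–20:00: 08:00–10:00, 11:30–12:30, 13:30–16:30, 18:00–19:30.
Zara ∩ Quinn: 08:30–09:30, 11:30–12:30, 13:30–14:30, 15:00–16:00.
Zara ∩ Quinn ∩ Grace: 08:30–09:30, 11:30–12:00, 13:30–14:30, 15:00–15:30.
Restricted to 11:30–17:30: 11:30–12:00, 13:30–14:30, 15:00–15:30.
Windows ≥ 30 min: 11:30–12:00, 13:30–14:30, 15:00–15:30.

11:30–12:00, 13:30–14:30, 15:00–15:30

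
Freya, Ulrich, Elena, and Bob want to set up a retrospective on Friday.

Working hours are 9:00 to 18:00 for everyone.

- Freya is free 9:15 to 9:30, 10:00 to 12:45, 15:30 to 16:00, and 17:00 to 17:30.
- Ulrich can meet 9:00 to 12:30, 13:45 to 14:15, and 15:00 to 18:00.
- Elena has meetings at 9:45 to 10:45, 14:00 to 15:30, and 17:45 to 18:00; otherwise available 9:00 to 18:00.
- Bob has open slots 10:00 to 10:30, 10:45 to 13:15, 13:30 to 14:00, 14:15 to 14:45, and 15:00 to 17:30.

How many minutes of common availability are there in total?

165 minutes

Elena free within 09:00–18:00: 09:00–09:45, 10:45–14:00, 15:30–17:45.
Freya ∩ Ulrich: 09:15–09:30, 10:00–12:30, 15:30–16:00, 17:00–17:30.
Freya ∩ Ulrich ∩ Elena: 09:15–09:30, 10:45–12:30, 15:30–16:00, 17:00–17:30.
Freya ∩ Ulrich ∩ Elena ∩ Bob: 10:45–12:30, 15:30–16:00, 17:00–17:30.
Total common minutes: 105 + 30 + 30 = 165.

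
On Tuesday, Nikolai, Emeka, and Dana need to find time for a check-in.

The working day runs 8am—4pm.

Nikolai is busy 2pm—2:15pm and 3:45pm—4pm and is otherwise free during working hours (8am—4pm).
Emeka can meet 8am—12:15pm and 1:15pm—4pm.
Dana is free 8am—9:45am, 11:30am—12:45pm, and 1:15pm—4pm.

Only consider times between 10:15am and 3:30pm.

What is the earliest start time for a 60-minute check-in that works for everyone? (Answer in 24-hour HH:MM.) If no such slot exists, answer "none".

Nikolai free within 08:00–16:00: 08:00–14:00, 14:15–15:45.
Nikolai ∩ Emeka: 08:00–12:15, 13:15–14:00, 14:15–15:45.
Nikolai ∩ Emeka ∩ Dana: 08:00–09:45, 11:30–12:15, 13:15–14:00, 14:15–15:45.
Restricted to 10:15–15:30: 11:30–12:15, 13:15–14:00, 14:15–15:30.
Windows ≥ 60 min: 14:15–15:30.
Earliest such window starts at 14:15.

14:15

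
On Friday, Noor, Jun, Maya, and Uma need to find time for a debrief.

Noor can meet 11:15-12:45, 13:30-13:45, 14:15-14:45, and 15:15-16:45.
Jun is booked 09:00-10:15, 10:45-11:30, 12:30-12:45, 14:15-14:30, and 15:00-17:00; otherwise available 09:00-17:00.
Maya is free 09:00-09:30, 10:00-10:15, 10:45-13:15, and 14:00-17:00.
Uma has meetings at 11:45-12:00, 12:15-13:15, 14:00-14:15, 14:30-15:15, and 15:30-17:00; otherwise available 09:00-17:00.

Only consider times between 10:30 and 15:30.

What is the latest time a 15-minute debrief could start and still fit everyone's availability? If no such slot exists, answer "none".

12:00

Jun free within 09:00–17:00: 10:15–10:45, 11:30–12:30, 12:45–14:15, 14:30–15:00.
Uma free within 09:00–17:00: 09:00–11:45, 12:00–12:15, 13:15–14:00, 14:15–14:30, 15:15–15:30.
Noor ∩ Jun: 11:30–12:30, 13:30–13:45, 14:30–14:45.
Noor ∩ Jun ∩ Maya: 11:30–12:30, 14:30–14:45.
Noor ∩ Jun ∩ Maya ∩ Uma: 11:30–11:45, 12:00–12:15.
Restricted to 10:30–15:30: 11:30–11:45, 12:00–12:15.
Windows ≥ 15 min: 11:30–11:45, 12:00–12:15.
Latest start in the last window 12:00–12:15 is 12:15 − 15 min = 12:00.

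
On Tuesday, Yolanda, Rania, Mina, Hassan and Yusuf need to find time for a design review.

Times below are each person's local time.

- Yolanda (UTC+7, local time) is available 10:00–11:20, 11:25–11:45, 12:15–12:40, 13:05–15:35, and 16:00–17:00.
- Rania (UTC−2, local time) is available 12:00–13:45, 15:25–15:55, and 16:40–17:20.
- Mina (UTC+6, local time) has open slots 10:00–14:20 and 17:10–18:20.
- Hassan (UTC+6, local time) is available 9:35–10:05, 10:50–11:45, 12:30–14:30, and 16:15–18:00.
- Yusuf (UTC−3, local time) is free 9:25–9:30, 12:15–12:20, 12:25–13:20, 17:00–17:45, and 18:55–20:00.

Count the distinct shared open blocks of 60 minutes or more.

0

Yolanda → UTC: 03:00–04:20, 04:25–04:45, 05:15–05:40, 06:05–08:35, 09:00–10:00.
Rania → UTC: 14:00–15:45, 17:25–17:55, 18:40–19:20.
Mina → UTC: 04:00–08:20, 11:10–12:20.
Hassan → UTC: 03:35–04:05, 04:50–05:45, 06:30–08:30, 10:15–12:00.
Yusuf → UTC: 12:25–12:30, 15:15–15:20, 15:25–16:20, 20:00–20:45, 21:55–23:00.
Yolanda ∩ Rania: (none).
Yolanda ∩ Rania ∩ Mina: (none).
Yolanda ∩ Rania ∩ Mina ∩ Hassan: (none).
Yolanda ∩ Rania ∩ Mina ∩ Hassan ∩ Yusuf: (none).
Windows ≥ 60 min: (none).
That's 0 windows.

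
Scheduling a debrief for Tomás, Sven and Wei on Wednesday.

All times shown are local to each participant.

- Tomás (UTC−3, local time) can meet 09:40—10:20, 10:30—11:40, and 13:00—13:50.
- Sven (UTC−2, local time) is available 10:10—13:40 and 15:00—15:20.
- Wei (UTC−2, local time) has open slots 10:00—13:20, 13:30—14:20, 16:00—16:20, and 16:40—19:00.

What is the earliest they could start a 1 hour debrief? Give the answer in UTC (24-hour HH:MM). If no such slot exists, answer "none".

13:30

Tomás → UTC: 12:40–13:20, 13:30–14:40, 16:00–16:50.
Sven → UTC: 12:10–15:40, 17:00–17:20.
Wei → UTC: 12:00–15:20, 15:30–16:20, 18:00–18:20, 18:40–21:00.
Tomás ∩ Sven: 12:40–13:20, 13:30–14:40.
Tomás ∩ Sven ∩ Wei: 12:40–13:20, 13:30–14:40.
Windows ≥ 60 min: 13:30–14:40.
Earliest such window starts at 13:30.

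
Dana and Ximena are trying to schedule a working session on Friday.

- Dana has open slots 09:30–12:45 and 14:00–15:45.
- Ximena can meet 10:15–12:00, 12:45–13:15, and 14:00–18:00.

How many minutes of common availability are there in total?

Dana ∩ Ximena: 10:15–12:00, 14:00–15:45.
Total common minutes: 105 + 105 = 210.

210 minutes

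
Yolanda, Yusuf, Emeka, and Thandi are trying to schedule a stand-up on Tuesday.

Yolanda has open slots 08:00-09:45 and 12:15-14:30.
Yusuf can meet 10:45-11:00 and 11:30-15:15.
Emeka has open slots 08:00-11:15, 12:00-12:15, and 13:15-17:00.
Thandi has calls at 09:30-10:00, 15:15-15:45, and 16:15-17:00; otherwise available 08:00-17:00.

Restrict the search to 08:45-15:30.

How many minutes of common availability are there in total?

Thandi free within 08:00–17:00: 08:00–09:30, 10:00–15:15, 15:45–16:15.
Yolanda ∩ Yusuf: 12:15–14:30.
Yolanda ∩ Yusuf ∩ Emeka: 13:15–14:30.
Yolanda ∩ Yusuf ∩ Emeka ∩ Thandi: 13:15–14:30.
Restricted to 08:45–15:30: 13:15–14:30.
Total common minutes: 75.

75 minutes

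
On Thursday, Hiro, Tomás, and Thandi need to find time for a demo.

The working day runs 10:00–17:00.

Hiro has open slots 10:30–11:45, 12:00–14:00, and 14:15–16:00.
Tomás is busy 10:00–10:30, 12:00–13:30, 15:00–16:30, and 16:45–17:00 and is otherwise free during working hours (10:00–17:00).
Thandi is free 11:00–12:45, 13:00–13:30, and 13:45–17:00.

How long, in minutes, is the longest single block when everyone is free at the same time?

Tomás free within 10:00–17:00: 10:30–12:00, 13:30–15:00, 16:30–16:45.
Hiro ∩ Tomás: 10:30–11:45, 13:30–14:00, 14:15–15:00.
Hiro ∩ Tomás ∩ Thandi: 11:00–11:45, 13:45–14:00, 14:15–15:00.
Common window lengths: 45, 15, 45 min; longest is 45.

45 minutes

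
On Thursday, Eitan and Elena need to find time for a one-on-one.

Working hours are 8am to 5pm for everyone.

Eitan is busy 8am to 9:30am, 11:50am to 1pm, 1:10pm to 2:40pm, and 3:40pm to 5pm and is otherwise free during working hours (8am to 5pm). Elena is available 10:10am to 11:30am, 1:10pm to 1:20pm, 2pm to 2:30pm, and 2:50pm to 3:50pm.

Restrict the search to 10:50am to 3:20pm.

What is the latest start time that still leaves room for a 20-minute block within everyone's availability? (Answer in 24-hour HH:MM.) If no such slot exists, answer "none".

15:00

Eitan free within 08:00–17:00: 09:30–11:50, 13:00–13:10, 14:40–15:40.
Eitan ∩ Elena: 10:10–11:30, 14:50–15:40.
Restricted to 10:50–15:20: 10:50–11:30, 14:50–15:20.
Windows ≥ 20 min: 10:50–11:30, 14:50–15:20.
Latest start in the last window 14:50–15:20 is 15:20 − 20 min = 15:00.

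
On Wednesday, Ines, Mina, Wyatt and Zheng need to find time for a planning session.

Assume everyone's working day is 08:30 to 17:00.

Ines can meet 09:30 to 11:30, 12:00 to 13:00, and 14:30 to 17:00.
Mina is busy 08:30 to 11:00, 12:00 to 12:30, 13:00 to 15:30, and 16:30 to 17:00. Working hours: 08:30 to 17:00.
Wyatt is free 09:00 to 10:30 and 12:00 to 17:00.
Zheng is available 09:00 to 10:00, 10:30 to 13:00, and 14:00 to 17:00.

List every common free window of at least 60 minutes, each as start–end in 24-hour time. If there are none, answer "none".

15:30–16:30

Mina free within 08:30–17:00: 11:00–12:00, 12:30–13:00, 15:30–16:30.
Ines ∩ Mina: 11:00–11:30, 12:30–13:00, 15:30–16:30.
Ines ∩ Mina ∩ Wyatt: 12:30–13:00, 15:30–16:30.
Ines ∩ Mina ∩ Wyatt ∩ Zheng: 12:30–13:00, 15:30–16:30.
Windows ≥ 60 min: 15:30–16:30.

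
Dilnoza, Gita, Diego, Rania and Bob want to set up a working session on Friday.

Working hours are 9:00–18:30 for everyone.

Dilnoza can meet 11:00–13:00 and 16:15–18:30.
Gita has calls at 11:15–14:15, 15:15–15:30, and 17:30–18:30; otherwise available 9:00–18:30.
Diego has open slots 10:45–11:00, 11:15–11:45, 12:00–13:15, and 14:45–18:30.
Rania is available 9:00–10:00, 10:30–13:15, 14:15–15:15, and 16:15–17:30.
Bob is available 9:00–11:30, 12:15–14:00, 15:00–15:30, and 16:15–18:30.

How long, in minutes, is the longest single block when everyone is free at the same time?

75 minutes

Gita free within 09:00–18:30: 09:00–11:15, 14:15–15:15, 15:30–17:30.
Dilnoza ∩ Gita: 11:00–11:15, 16:15–17:30.
Dilnoza ∩ Gita ∩ Diego: 16:15–17:30.
Dilnoza ∩ Gita ∩ Diego ∩ Rania: 16:15–17:30.
Dilnoza ∩ Gita ∩ Diego ∩ Rania ∩ Bob: 16:15–17:30.
Single common window of 75 minutes.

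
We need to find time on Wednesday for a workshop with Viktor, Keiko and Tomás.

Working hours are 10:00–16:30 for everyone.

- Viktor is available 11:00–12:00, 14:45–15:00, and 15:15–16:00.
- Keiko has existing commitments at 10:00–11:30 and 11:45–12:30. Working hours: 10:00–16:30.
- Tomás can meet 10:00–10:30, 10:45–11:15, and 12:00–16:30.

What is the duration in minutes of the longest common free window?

Keiko free within 10:00–16:30: 11:30–11:45, 12:30–16:30.
Viktor ∩ Keiko: 11:30–11:45, 14:45–15:00, 15:15–16:00.
Viktor ∩ Keiko ∩ Tomás: 14:45–15:00, 15:15–16:00.
Common window lengths: 15, 45 min; longest is 45.

45 minutes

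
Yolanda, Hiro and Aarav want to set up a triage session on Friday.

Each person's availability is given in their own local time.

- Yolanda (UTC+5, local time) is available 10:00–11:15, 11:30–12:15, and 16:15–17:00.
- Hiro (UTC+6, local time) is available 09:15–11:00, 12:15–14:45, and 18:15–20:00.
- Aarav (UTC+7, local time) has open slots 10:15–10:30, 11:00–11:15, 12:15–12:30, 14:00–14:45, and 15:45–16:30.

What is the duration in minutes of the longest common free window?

Yolanda → UTC: 05:00–06:15, 06:30–07:15, 11:15–12:00.
Hiro → UTC: 03:15–05:00, 06:15–08:45, 12:15–14:00.
Aarav → UTC: 03:15–03:30, 04:00–04:15, 05:15–05:30, 07:00–07:45, 08:45–09:30.
Yolanda ∩ Hiro: 06:30–07:15.
Yolanda ∩ Hiro ∩ Aarav: 07:00–07:15.
Single common window of 15 minutes.

15 minutes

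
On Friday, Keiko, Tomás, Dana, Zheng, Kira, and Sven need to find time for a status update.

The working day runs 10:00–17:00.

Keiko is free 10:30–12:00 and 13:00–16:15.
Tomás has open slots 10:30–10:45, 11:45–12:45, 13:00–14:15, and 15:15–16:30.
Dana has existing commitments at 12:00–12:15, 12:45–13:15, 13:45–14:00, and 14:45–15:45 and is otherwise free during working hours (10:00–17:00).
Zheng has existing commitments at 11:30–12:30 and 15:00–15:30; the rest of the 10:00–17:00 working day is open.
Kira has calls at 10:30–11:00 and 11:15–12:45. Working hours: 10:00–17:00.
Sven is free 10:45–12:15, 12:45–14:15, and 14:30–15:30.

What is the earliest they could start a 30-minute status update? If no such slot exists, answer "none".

13:15

Dana free within 10:00–17:00: 10:00–12:00, 12:15–12:45, 13:15–13:45, 14:00–14:45, 15:45–17:00.
Zheng free within 10:00–17:00: 10:00–11:30, 12:30–15:00, 15:30–17:00.
Kira free within 10:00–17:00: 10:00–10:30, 11:00–11:15, 12:45–17:00.
Keiko ∩ Tomás: 10:30–10:45, 11:45–12:00, 13:00–14:15, 15:15–16:15.
Keiko ∩ Tomás ∩ Dana: 10:30–10:45, 11:45–12:00, 13:15–13:45, 14:00–14:15, 15:45–16:15.
Keiko ∩ Tomás ∩ Dana ∩ Zheng: 10:30–10:45, 13:15–13:45, 14:00–14:15, 15:45–16:15.
Keiko ∩ Tomás ∩ Dana ∩ Zheng ∩ Kira: 13:15–13:45, 14:00–14:15, 15:45–16:15.
Keiko ∩ Tomás ∩ Dana ∩ Zheng ∩ Kira ∩ Sven: 13:15–13:45, 14:00–14:15.
Windows ≥ 30 min: 13:15–13:45.
Earliest such window starts at 13:15.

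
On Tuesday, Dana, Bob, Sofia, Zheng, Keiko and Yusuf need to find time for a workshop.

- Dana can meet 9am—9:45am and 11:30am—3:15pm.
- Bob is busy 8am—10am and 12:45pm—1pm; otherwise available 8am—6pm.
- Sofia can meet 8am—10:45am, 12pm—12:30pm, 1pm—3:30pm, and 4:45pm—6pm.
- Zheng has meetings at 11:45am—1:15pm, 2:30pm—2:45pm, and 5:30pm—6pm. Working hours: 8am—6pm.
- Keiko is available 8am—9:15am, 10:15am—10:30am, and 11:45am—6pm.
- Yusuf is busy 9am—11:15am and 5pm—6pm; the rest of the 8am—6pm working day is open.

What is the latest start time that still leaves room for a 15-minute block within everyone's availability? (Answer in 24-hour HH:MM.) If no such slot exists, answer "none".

15:00

Bob free within 08:00–18:00: 10:00–12:45, 13:00–18:00.
Zheng free within 08:00–18:00: 08:00–11:45, 13:15–14:30, 14:45–17:30.
Yusuf free within 08:00–18:00: 08:00–09:00, 11:15–17:00.
Dana ∩ Bob: 11:30–12:45, 13:00–15:15.
Dana ∩ Bob ∩ Sofia: 12:00–12:30, 13:00–15:15.
Dana ∩ Bob ∩ Sofia ∩ Zheng: 13:15–14:30, 14:45–15:15.
Dana ∩ Bob ∩ Sofia ∩ Zheng ∩ Keiko: 13:15–14:30, 14:45–15:15.
Dana ∩ Bob ∩ Sofia ∩ Zheng ∩ Keiko ∩ Yusuf: 13:15–14:30, 14:45–15:15.
Windows ≥ 15 min: 13:15–14:30, 14:45–15:15.
Latest start in the last window 14:45–15:15 is 15:15 − 15 min = 15:00.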